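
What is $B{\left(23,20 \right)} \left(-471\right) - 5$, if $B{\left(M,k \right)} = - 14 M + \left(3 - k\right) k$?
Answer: $311797$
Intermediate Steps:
$B{\left(M,k \right)} = - 14 M + k \left(3 - k\right)$
$B{\left(23,20 \right)} \left(-471\right) - 5 = \left(- 20^{2} - 322 + 3 \cdot 20\right) \left(-471\right) - 5 = \left(\left(-1\right) 400 - 322 + 60\right) \left(-471\right) - 5 = \left(-400 - 322 + 60\right) \left(-471\right) - 5 = \left(-662\right) \left(-471\right) - 5 = 311802 - 5 = 311797$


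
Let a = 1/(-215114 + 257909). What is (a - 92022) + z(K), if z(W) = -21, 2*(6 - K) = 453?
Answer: -3938980184/42795 ≈ -92043.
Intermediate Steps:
K = -441/2 (K = 6 - ½*453 = 6 - 453/2 = -441/2 ≈ -220.50)
a = 1/42795 ≈ 2.3367e-5
(a - 92022) + z(K) = (1/42795 - 92022) - 21 = -3938081489/42795 - 21 = -3938980184/42795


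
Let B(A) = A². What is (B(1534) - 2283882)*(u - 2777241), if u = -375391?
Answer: -218395429168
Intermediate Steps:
(B(1534) - 2283882)*(u - 2777241) = (1534² - 2283882)*(-375391 - 2777241) = (2353156 - 2283882)*(-3152632) = 69274*(-3152632) = -218395429168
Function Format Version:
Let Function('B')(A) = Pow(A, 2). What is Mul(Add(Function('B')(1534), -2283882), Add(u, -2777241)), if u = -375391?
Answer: -218395429168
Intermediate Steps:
Mul(Add(Function('B')(1534), -2283882), Add(u, -2777241)) = Mul(Add(Pow(1534, 2), -2283882), Add(-375391, -2777241)) = Mul(Add(2353156, -2283882), -3152632) = Mul(69274, -3152632) = -218395429168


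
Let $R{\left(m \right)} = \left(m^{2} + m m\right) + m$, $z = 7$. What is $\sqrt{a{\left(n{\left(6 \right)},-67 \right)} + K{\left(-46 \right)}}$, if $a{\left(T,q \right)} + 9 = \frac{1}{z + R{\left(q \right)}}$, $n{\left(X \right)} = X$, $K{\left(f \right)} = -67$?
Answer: $\frac{i \sqrt{123353594}}{1274} \approx 8.7178 i$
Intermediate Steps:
$R{\left(m \right)} = m + 2 m^{2}$ ($R{\left(m \right)} = \left(m^{2} + m^{2}\right) + m = 2 m^{2} + m = m + 2 m^{2}$)
$a{\left(T,q \right)} = -9 + \frac{1}{7 + q \left(1 + 2 q\right)}$
$\sqrt{a{\left(n{\left(6 \right)},-67 \right)} + K{\left(-46 \right)}} = \sqrt{\frac{-62 - - 603 \left(1 + 2 \left(-67\right)\right)}{7 - 67 \left(1 + 2 \left(-67\right)\right)} - 67} = \sqrt{\frac{-62 - - 603 \left(1 - 134\right)}{7 - 67 \left(1 - 134\right)} - 67} = \sqrt{\frac{-62 - \left(-603\right) \left(-133\right)}{7 - -8911} - 67} = \sqrt{\frac{-62 - 80199}{7 + 8911} - 67} = \sqrt{\frac{1}{8918} \left(-80261\right) - 67} = \sqrt{- \frac{80261}{8918} - 67} = \sqrt{- \frac{677767}{8918}} = \frac{i \sqrt{123353594}}{1274}$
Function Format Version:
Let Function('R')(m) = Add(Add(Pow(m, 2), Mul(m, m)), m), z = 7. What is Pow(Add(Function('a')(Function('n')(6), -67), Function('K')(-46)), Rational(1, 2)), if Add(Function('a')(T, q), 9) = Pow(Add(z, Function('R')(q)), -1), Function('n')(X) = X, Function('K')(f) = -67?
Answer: Mul(Rational(1, 1274), I, Pow(123353594, Rational(1, 2))) ≈ Mul(8.7178, I)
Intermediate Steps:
Function('R')(m) = Add(m, Mul(2, Pow(m, 2))) (Function('R')(m) = Add(Add(Pow(m, 2), Pow(m, 2)), m) = Add(Mul(2, Pow(m, 2)), m) = Add(m, Mul(2, Pow(m, 2))))
Function('a')(T, q) = Add(-9, Pow(Add(7, Mul(q, Add(1, Mul(2, q)))), -1))
Pow(Add(Function('a')(Function('n')(6), -67), Function('K')(-46)), Rational(1, 2)) = Pow(Add(Mul(Pow(Add(7, Mul(-67, Add(1, Mul(2, -67)))), -1), Add(-62, Mul(-9, -67, Add(1, Mul(2, -67))))), -67), Rational(1, 2)) = Pow(Add(Mul(Pow(Add(7, Mul(-67, Add(1, -134))), -1), Add(-62, Mul(-9, -67, Add(1, -134)))), -67), Rational(1, 2)) = Pow(Add(Mul(Pow(Add(7, Mul(-67, -133)), -1), Add(-62, Mul(-9, -67, -133))), -67), Rational(1, 2)) = Pow(Add(Mul(Pow(Add(7, 8911), -1), Add(-62, -80199)), -67), Rational(1, 2)) = Pow(Add(Mul(Pow(8918, -1), -80261), -67), Rational(1, 2)) = Pow(Add(Mul(Rational(1, 8918), -80261), -67), Rational(1, 2)) = Pow(Add(Rational(-80261, 8918), -67), Rational(1, 2)) = Pow(Rational(-677767, 8918), Rational(1, 2)) = Mul(Rational(1, 1274), I, Pow(123353594, Rational(1, 2)))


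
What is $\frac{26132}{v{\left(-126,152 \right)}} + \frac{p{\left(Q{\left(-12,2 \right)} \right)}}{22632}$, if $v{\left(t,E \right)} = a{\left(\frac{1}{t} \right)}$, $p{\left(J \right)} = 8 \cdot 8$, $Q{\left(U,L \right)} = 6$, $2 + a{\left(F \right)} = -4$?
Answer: $- \frac{12321230}{2829} \approx -4355.3$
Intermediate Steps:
$a{\left(F \right)} = -6$ ($a{\left(F \right)} = -2 - 4 = -6$)
$p{\left(J \right)} = 64$
$v{\left(t,E \right)} = -6$
$\frac{26132}{v{\left(-126,152 \right)}} + \frac{p{\left(Q{\left(-12,2 \right)} \right)}}{22632} = \frac{26132}{-6} + \frac{64}{22632} = 26132 \left(- \frac{1}{6}\right) + 64 \cdot \frac{1}{22632} = - \frac{13066}{3} + \frac{8}{2829} = - \frac{12321230}{2829}$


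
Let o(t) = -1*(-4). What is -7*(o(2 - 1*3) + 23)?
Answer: -189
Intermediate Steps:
o(t) = 4
-7*(o(2 - 1*3) + 23) = -7*(4 + 23) = -7*27 = -189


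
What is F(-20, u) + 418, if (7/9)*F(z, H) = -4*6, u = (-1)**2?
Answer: 2710/7 ≈ 387.14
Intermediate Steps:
u = 1
F(z, H) = -216/7 (F(z, H) = 9*(-4*6)/7 = (9/7)*(-24) = -216/7)
F(-20, u) + 418 = -216/7 + 418 = 2710/7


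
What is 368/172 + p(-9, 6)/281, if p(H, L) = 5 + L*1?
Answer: 26325/12083 ≈ 2.1787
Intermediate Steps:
p(H, L) = 5 + L
368/172 + p(-9, 6)/281 = 368/172 + (5 + 6)/281 = 368*(1/172) + 11*(1/281) = 92/43 + 11/281 = 26325/12083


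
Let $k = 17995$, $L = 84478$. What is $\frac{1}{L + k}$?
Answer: $\frac{1}{102473} \approx 9.7587 \cdot 10^{-6}$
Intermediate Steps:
$\frac{1}{L + k} = \frac{1}{84478 + 17995} = \frac{1}{102473}$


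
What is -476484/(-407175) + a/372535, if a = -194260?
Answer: 6560610096/10112462575 ≈ 0.64876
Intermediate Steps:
-476484/(-407175) + a/372535 = -476484/(-407175) - 194260/372535 = -476484*(-1/407175) - 194260*1/372535 = 158828/135725 - 38852/74507 = 6560610096/10112462575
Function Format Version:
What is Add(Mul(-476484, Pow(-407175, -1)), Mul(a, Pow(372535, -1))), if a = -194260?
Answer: Rational(6560610096, 10112462575) ≈ 0.64876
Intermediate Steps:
Add(Mul(-476484, Pow(-407175, -1)), Mul(a, Pow(372535, -1))) = Add(Mul(-476484, Pow(-407175, -1)), Mul(-194260, Pow(372535, -1))) = Add(Mul(-476484, Rational(-1, 407175)), Mul(-194260, Rational(1, 372535))) = Add(Rational(158828, 135725), Rational(-38852, 74507)) = Rational(6560610096, 10112462575)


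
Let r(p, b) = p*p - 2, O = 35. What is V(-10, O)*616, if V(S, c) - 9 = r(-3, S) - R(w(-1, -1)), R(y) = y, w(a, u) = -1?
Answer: 10472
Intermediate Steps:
r(p, b) = -2 + p² (r(p, b) = p² - 2 = -2 + p²)
V(S, c) = 17 (V(S, c) = 9 + ((-2 + (-3)²) - 1*(-1)) = 9 + ((-2 + 9) + 1) = 9 + (7 + 1) = 9 + 8 = 17)
V(-10, O)*616 = 17*616 = 10472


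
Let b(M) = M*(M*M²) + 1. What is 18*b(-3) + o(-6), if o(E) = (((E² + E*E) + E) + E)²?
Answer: 5076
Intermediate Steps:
b(M) = 1 + M⁴ (b(M) = M*M³ + 1 = M⁴ + 1 = 1 + M⁴)
o(E) = (2*E + 2*E²)² (o(E) = (((E² + E²) + E) + E)² = ((2*E² + E) + E)² = ((E + 2*E²) + E)² = (2*E + 2*E²)²)
18*b(-3) + o(-6) = 18*(1 + (-3)⁴) + 4*(-6)²*(1 - 6)² = 18*(1 + 81) + 4*36*(-5)² = 18*82 + 4*36*25 = 1476 + 3600 = 5076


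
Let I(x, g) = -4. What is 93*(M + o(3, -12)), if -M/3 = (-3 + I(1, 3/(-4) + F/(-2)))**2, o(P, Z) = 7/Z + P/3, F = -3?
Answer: -54529/4 ≈ -13632.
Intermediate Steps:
o(P, Z) = 7/Z + P/3 (o(P, Z) = 7/Z + P*(1/3) = 7/Z + P/3)
M = -147 (M = -3*(-3 - 4)**2 = -3*(-7)**2 = -3*49 = -147)
93*(M + o(3, -12)) = 93*(-147 + (7/(-12) + (1/3)*3)) = 93*(-147 + (7*(-1/12) + 1)) = 93*(-147 + (-7/12 + 1)) = 93*(-147 + 5/12) = 93*(-1759/12) = -54529/4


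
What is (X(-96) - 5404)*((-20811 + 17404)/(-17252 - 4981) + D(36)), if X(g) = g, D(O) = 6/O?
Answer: -39118750/22233 ≈ -1759.5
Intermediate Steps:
(X(-96) - 5404)*((-20811 + 17404)/(-17252 - 4981) + D(36)) = (-96 - 5404)*((-20811 + 17404)/(-17252 - 4981) + 6/36) = -5500*(-3407/(-22233) + 6*(1/36)) = -5500*(-3407*(-1/22233) + ⅙) = -5500*(3407/22233 + ⅙) = -5500*14225/44466 = -39118750/22233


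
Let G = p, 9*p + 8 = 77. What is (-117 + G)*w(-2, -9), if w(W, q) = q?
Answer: 984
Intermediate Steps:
p = 23/3 (p = -8/9 + (⅑)*77 = -8/9 + 77/9 = 23/3 ≈ 7.6667)
G = 23/3 ≈ 7.6667
(-117 + G)*w(-2, -9) = (-117 + 23/3)*(-9) = -328/3*(-9) = 984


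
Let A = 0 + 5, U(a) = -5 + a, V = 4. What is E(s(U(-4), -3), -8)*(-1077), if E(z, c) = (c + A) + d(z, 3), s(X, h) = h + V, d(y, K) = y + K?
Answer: -1077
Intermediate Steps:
d(y, K) = K + y
s(X, h) = 4 + h (s(X, h) = h + 4 = 4 + h)
A = 5
E(z, c) = 8 + c + z (E(z, c) = (c + 5) + (3 + z) = (5 + c) + (3 + z) = 8 + c + z)
E(s(U(-4), -3), -8)*(-1077) = (8 - 8 + (4 - 3))*(-1077) = (8 - 8 + 1)*(-1077) = 1*(-1077) = -1077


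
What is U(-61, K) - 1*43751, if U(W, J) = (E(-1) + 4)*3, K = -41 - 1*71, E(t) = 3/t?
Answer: -43748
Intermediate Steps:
K = -112 (K = -41 - 71 = -112)
U(W, J) = 3 (U(W, J) = (3/(-1) + 4)*3 = (3*(-1) + 4)*3 = (-3 + 4)*3 = 1*3 = 3)
U(-61, K) - 1*43751 = 3 - 1*43751 = 3 - 43751 = -43748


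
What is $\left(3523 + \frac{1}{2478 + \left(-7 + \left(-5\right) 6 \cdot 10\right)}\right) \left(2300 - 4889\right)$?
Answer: $- \frac{19801795626}{2171} \approx -9.1211 \cdot 10^{6}$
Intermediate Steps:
$\left(3523 + \frac{1}{2478 + \left(-7 + \left(-5\right) 6 \cdot 10\right)}\right) \left(2300 - 4889\right) = \left(3523 + \frac{1}{2478 - 307}\right) \left(-2589\right) = \left(3523 + \frac{1}{2171}\right) \left(-2589\right) = \frac{7648434}{2171} \left(-2589\right) = - \frac{19801795626}{2171}$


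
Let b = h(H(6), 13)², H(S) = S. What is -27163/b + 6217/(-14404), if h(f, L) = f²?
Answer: -99828271/4666896 ≈ -21.391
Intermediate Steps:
b = 1296 (b = (6²)² = 36² = 1296)
-27163/b + 6217/(-14404) = -27163/1296 + 6217/(-14404) = -27163*1/1296 + 6217*(-1/14404) = -27163/1296 - 6217/14404 = -99828271/4666896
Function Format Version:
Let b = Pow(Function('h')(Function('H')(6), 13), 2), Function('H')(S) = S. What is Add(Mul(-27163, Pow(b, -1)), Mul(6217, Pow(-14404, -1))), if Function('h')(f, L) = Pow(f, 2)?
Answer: Rational(-99828271, 4666896) ≈ -21.391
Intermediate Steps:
b = 1296 (b = Pow(Pow(6, 2), 2) = Pow(36, 2) = 1296)
Add(Mul(-27163, Pow(b, -1)), Mul(6217, Pow(-14404, -1))) = Add(Mul(-27163, Pow(1296, -1)), Mul(6217, Pow(-14404, -1))) = Add(Mul(-27163, Rational(1, 1296)), Mul(6217, Rational(-1, 14404))) = Add(Rational(-27163, 1296), Rational(-6217, 14404)) = Rational(-99828271, 4666896)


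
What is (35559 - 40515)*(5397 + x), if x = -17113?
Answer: 58064496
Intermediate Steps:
(35559 - 40515)*(5397 + x) = (35559 - 40515)*(5397 - 17113) = -4956*(-11716) = 58064496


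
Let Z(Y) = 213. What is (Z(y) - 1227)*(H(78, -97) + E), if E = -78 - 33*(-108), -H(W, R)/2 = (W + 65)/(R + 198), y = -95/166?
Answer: -356725200/101 ≈ -3.5319e+6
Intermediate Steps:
y = -95/166 (y = -95*1/166 = -95/166 ≈ -0.57229)
H(W, R) = -2*(65 + W)/(198 + R) (H(W, R) = -2*(W + 65)/(R + 198) = -2*(65 + W)/(198 + R))
E = 3486 (E = -78 + 3564 = 3486)
(Z(y) - 1227)*(H(78, -97) + E) = (213 - 1227)*(2*(-65 - 1*78)/(198 - 97) + 3486) = -1014*(2*(-65 - 78)/101 + 3486) = -1014*(2*(1/101)*(-143) + 3486) = -1014*(-286/101 + 3486) = -1014*351800/101 = -356725200/101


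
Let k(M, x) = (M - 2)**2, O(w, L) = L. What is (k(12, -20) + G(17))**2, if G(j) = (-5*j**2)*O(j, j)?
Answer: 598536225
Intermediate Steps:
G(j) = -5*j**3 (G(j) = (-5*j**2)*j = -5*j**3)
k(M, x) = (-2 + M)**2
(k(12, -20) + G(17))**2 = ((-2 + 12)**2 - 5*17**3)**2 = (10**2 - 5*4913)**2 = (100 - 24565)**2 = (-24465)**2 = 598536225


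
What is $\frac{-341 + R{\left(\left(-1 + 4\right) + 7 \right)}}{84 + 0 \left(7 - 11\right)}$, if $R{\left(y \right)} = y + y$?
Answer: $- \frac{107}{28} \approx -3.8214$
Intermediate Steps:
$R{\left(y \right)} = 2 y$
$\frac{-341 + R{\left(\left(-1 + 4\right) + 7 \right)}}{84 + 0 \left(7 - 11\right)} = \frac{-341 + 2 \left(\left(-1 + 4\right) + 7\right)}{84 + 0 \left(7 - 11\right)} = \frac{-341 + 2 \left(3 + 7\right)}{84 + 0 \left(-4\right)} = \frac{-341 + 2 \cdot 10}{84 + 0} = \frac{-341 + 20}{84} = \left(-321\right) \frac{1}{84} = - \frac{107}{28}$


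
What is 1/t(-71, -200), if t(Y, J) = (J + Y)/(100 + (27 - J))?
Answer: -327/271 ≈ -1.2066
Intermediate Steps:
t(Y, J) = (J + Y)/(127 - J)
1/t(-71, -200) = 1/((-1*(-200) - 1*(-71))/(-127 - 200)) = 1/((200 + 71)/(-327)) = 1/(-1/327*271) = 1/(-271/327) = -327/271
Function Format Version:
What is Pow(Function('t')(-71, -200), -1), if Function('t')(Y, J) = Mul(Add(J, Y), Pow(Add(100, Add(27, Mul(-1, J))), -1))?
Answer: Rational(-327, 271) ≈ -1.2066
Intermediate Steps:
Function('t')(Y, J) = Mul(Pow(Add(127, Mul(-1, J)), -1), Add(J, Y)) (Function('t')(Y, J) = Mul(Add(J, Y), Pow(Add(127, Mul(-1, J)), -1)) = Mul(Pow(Add(127, Mul(-1, J)), -1), Add(J, Y)))
Pow(Function('t')(-71, -200), -1) = Pow(Mul(Pow(Add(-127, -200), -1), Add(Mul(-1, -200), Mul(-1, -71))), -1) = Pow(Mul(Pow(-327, -1), Add(200, 71)), -1) = Pow(Mul(Rational(-1, 327), 271), -1) = Pow(Rational(-271, 327), -1) = Rational(-327, 271)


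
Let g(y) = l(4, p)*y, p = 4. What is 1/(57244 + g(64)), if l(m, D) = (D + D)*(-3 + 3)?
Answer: 1/57244 ≈ 1.7469e-5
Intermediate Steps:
l(m, D) = 0 (l(m, D) = (2*D)*0 = 0)
g(y) = 0 (g(y) = 0*y = 0)
1/(57244 + g(64)) = 1/(57244 + 0) = 1/57244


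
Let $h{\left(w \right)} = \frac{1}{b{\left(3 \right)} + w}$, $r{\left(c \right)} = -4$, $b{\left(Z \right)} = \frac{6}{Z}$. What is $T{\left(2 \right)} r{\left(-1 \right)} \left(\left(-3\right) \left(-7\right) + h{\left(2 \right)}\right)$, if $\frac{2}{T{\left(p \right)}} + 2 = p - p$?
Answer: $85$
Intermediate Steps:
$T{\left(p \right)} = -1$ ($T{\left(p \right)} = \frac{2}{-2 + \left(p - p\right)} = \frac{2}{-2 + 0} = \frac{2}{-2} = 2 \left(- \frac{1}{2}\right) = -1$)
$h{\left(w \right)} = \frac{1}{2 + w}$ ($h{\left(w \right)} = \frac{1}{\frac{6}{3} + w} = \frac{1}{6 \cdot \frac{1}{3} + w} = \frac{1}{2 + w}$)
$T{\left(2 \right)} r{\left(-1 \right)} \left(\left(-3\right) \left(-7\right) + h{\left(2 \right)}\right) = \left(-1\right) \left(-4\right) \left(\left(-3\right) \left(-7\right) + \frac{1}{2 + 2}\right) = 4 \left(21 + \frac{1}{4}\right) = 4 \cdot \frac{85}{4} = 85$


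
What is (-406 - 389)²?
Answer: 632025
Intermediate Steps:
(-406 - 389)² = (-795)² = 632025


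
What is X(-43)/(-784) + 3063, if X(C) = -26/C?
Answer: 51629915/16856 ≈ 3063.0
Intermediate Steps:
X(-43)/(-784) + 3063 = -26/(-43)/(-784) + 3063 = -26*(-1/43)*(-1/784) + 3063 = (26/43)*(-1/784) + 3063 = -13/16856 + 3063 = 51629915/16856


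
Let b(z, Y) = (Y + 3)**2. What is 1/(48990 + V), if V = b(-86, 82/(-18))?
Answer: 81/3968386 ≈ 2.0411e-5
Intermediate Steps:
b(z, Y) = (3 + Y)**2
V = 196/81 (V = (3 + 82/(-18))**2 = (3 + 82*(-1/18))**2 = (3 - 41/9)**2 = (-14/9)**2 = 196/81 ≈ 2.4198)
1/(48990 + V) = 1/(48990 + 196/81) = 1/(3968386/81) = 81/3968386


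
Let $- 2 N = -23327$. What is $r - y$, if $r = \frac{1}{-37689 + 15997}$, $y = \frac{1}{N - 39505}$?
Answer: $- \frac{12299}{1207875636} \approx -1.0182 \cdot 10^{-5}$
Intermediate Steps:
$N = \frac{23327}{2}$ ($N = \left(- \frac{1}{2}\right) \left(-23327\right) = \frac{23327}{2} \approx 11664.0$)
$y = - \frac{2}{55683}$ ($y = \frac{1}{\frac{23327}{2} - 39505} = \frac{1}{- \frac{55683}{2}} = - \frac{2}{55683} \approx -3.5918 \cdot 10^{-5}$)
$r = - \frac{1}{21692}$ ($r = \frac{1}{-21692} = - \frac{1}{21692} \approx -4.61 \cdot 10^{-5}$)
$r - y = - \frac{1}{21692} - - \frac{2}{55683} = - \frac{1}{21692} + \frac{2}{55683} = - \frac{12299}{1207875636}$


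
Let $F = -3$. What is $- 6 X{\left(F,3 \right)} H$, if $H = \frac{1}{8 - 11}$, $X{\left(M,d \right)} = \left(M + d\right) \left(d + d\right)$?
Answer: $0$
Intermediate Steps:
$X{\left(M,d \right)} = 2 d \left(M + d\right)$ ($X{\left(M,d \right)} = \left(M + d\right) 2 d = 2 d \left(M + d\right)$)
$H = - \frac{1}{3}$ ($H = \frac{1}{-3} = - \frac{1}{3} \approx -0.33333$)
$- 6 X{\left(F,3 \right)} H = - 6 \cdot 2 \cdot 3 \left(-3 + 3\right) \left(- \frac{1}{3}\right) = - 6 \cdot 2 \cdot 3 \cdot 0 \left(- \frac{1}{3}\right) = \left(-6\right) 0 \left(- \frac{1}{3}\right) = 0 \left(- \frac{1}{3}\right) = 0$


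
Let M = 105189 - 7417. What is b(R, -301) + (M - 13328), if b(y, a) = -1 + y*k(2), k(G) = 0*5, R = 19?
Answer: 84443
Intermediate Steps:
k(G) = 0
b(y, a) = -1 (b(y, a) = -1 + y*0 = -1 + 0 = -1)
M = 97772
b(R, -301) + (M - 13328) = -1 + (97772 - 13328) = -1 + 84444 = 84443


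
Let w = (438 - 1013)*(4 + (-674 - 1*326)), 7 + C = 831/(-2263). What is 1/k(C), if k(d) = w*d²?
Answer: 5121169/159185162956800 ≈ 3.2171e-8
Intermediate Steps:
C = -16672/2263 (C = -7 + 831/(-2263) = -7 + 831*(-1/2263) = -7 - 831/2263 = -16672/2263 ≈ -7.3672)
w = 572700 (w = -575*(4 + (-674 - 326)) = -575*(4 - 1000) = -575*(-996) = 572700)
k(d) = 572700*d²
1/k(C) = 1/(572700*(-16672/2263)²) = 1/(572700*(277955584/5121169)) = 1/(159185162956800/5121169) = 5121169/159185162956800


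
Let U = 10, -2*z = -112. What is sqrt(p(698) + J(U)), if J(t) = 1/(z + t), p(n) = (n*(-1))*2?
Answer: I*sqrt(6080910)/66 ≈ 37.363*I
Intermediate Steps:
z = 56 (z = -1/2*(-112) = 56)
p(n) = -2*n (p(n) = -n*2 = -2*n)
J(t) = 1/(56 + t)
sqrt(p(698) + J(U)) = sqrt(-2*698 + 1/(56 + 10)) = sqrt(-1396 + 1/66) = sqrt(-92135/66) = I*sqrt(6080910)/66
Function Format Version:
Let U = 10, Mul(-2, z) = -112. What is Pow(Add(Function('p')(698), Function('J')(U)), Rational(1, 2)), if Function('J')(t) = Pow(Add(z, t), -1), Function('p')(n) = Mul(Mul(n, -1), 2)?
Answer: Mul(Rational(1, 66), I, Pow(6080910, Rational(1, 2))) ≈ Mul(37.363, I)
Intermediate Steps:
z = 56 (z = Mul(Rational(-1, 2), -112) = 56)
Function('p')(n) = Mul(-2, n) (Function('p')(n) = Mul(Mul(-1, n), 2) = Mul(-2, n))
Function('J')(t) = Pow(Add(56, t), -1)
Pow(Add(Function('p')(698), Function('J')(U)), Rational(1, 2)) = Pow(Add(Mul(-2, 698), Pow(Add(56, 10), -1)), Rational(1, 2)) = Pow(Add(-1396, Pow(66, -1)), Rational(1, 2)) = Pow(Add(-1396, Rational(1, 66)), Rational(1, 2)) = Pow(Rational(-92135, 66), Rational(1, 2)) = Mul(Rational(1, 66), I, Pow(6080910, Rational(1, 2)))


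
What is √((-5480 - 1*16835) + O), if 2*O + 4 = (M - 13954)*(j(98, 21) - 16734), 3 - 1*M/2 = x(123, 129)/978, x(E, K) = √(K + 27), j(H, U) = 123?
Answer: √(3077295893493 + 902531*√39)/163 ≈ 10762.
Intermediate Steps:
x(E, K) = √(27 + K)
M = 6 - 2*√39/489 (M = 6 - 2*√(27 + 129)/978 = 6 - 2*√156/978 = 6 - 2*2*√39/978 = 6 - 2*√39/489 ≈ 5.9745)
O = 115845112 + 5537*√39/163 (O = -2 + (((6 - 2*√39/489) - 13954)*(123 - 16734))/2 = -2 + ((-13948 - 2*√39/489)*(-16611))/2 = -2 + (231690228 + 11074*√39/163)/2 = -2 + (115845114 + 5537*√39/163) = 115845112 + 5537*√39/163 ≈ 1.1585e+8)
√((-5480 - 1*16835) + O) = √((-5480 - 1*16835) + (115845112 + 5537*√39/163)) = √((-5480 - 16835) + (115845112 + 5537*√39/163)) = √(-22315 + (115845112 + 5537*√39/163)) = √(115822797 + 5537*√39/163)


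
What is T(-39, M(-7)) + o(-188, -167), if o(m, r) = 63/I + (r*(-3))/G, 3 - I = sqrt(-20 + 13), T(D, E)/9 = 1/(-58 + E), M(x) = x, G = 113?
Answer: 1892973/117520 + 63*I*sqrt(7)/16 ≈ 16.108 + 10.418*I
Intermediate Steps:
T(D, E) = 9/(-58 + E)
I = 3 - I*sqrt(7) (I = 3 - sqrt(-20 + 13) = 3 - sqrt(-7) = 3 - I*sqrt(7) ≈ 3.0 - 2.6458*I)
o(m, r) = 63/(3 - I*sqrt(7)) - 3*r/113 (o(m, r) = 63/(3 - I*sqrt(7)) + (r*(-3))/113 = 63/(3 - I*sqrt(7)) - 3*r*(1/113) = 63/(3 - I*sqrt(7)) - 3*r/113)
T(-39, M(-7)) + o(-188, -167) = 9/(-58 - 7) + (189/16 - 3/113*(-167) + 63*I*sqrt(7)/16) = 9/(-65) + (189/16 + 501/113 + 63*I*sqrt(7)/16) = 9*(-1/65) + (29373/1808 + 63*I*sqrt(7)/16) = -9/65 + (29373/1808 + 63*I*sqrt(7)/16) = 1892973/117520 + 63*I*sqrt(7)/16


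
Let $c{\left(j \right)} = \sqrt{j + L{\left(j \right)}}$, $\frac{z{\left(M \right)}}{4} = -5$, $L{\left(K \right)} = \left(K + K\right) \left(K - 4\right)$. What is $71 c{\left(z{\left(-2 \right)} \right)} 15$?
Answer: $2130 \sqrt{235} \approx 32652.0$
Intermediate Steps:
$L{\left(K \right)} = 2 K \left(-4 + K\right)$
$z{\left(M \right)} = -20$ ($z{\left(M \right)} = 4 \left(-5\right) = -20$)
$c{\left(j \right)} = \sqrt{j + 2 j \left(-4 + j\right)}$
$71 c{\left(z{\left(-2 \right)} \right)} 15 = 71 \sqrt{- 20 \left(-7 + 2 \left(-20\right)\right)} 15 = 71 \sqrt{- 20 \left(-7 - 40\right)} 15 = 71 \sqrt{\left(-20\right) \left(-47\right)} 15 = 71 \sqrt{940} \cdot 15 = 71 \cdot 2 \sqrt{235} \cdot 15 = 142 \sqrt{235} \cdot 15 = 2130 \sqrt{235}$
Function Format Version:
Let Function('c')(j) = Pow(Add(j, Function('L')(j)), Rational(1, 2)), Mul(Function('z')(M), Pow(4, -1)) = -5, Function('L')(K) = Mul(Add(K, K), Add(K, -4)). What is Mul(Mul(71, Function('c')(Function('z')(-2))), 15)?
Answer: Mul(2130, Pow(235, Rational(1, 2))) ≈ 32652.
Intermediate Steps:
Function('L')(K) = Mul(2, K, Add(-4, K)) (Function('L')(K) = Mul(Mul(2, K), Add(-4, K)) = Mul(2, K, Add(-4, K)))
Function('z')(M) = -20 (Function('z')(M) = Mul(4, -5) = -20)
Function('c')(j) = Pow(Add(j, Mul(2, j, Add(-4, j))), Rational(1, 2))
Mul(Mul(71, Function('c')(Function('z')(-2))), 15) = Mul(Mul(71, Pow(Mul(-20, Add(-7, Mul(2, -20))), Rational(1, 2))), 15) = Mul(Mul(71, Pow(Mul(-20, Add(-7, -40)), Rational(1, 2))), 15) = Mul(Mul(71, Pow(Mul(-20, -47), Rational(1, 2))), 15) = Mul(Mul(71, Pow(940, Rational(1, 2))), 15) = Mul(Mul(71, Mul(2, Pow(235, Rational(1, 2)))), 15) = Mul(Mul(142, Pow(235, Rational(1, 2))), 15) = Mul(2130, Pow(235, Rational(1, 2)))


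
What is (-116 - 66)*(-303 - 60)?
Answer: 66066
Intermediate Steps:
(-116 - 66)*(-303 - 60) = -182*(-363) = 66066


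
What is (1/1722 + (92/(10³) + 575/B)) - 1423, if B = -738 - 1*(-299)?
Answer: -67290524804/47247375 ≈ -1424.2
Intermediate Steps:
B = -439 (B = -738 + 299 = -439)
(1/1722 + (92/(10³) + 575/B)) - 1423 = (1/1722 + (92/(10³) + 575/(-439))) - 1423 = (1/1722 + (92/1000 + 575*(-1/439))) - 1423 = (1/1722 + (92*(1/1000) - 575/439)) - 1423 = (1/1722 + (23/250 - 575/439)) - 1423 = (1/1722 - 133653/109750) - 1423 = -57510179/47247375 - 1423 = -67290524804/47247375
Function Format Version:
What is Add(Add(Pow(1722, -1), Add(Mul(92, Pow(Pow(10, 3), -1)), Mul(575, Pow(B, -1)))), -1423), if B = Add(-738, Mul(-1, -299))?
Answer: Rational(-67290524804, 47247375) ≈ -1424.2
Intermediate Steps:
B = -439 (B = Add(-738, 299) = -439)
Add(Add(Pow(1722, -1), Add(Mul(92, Pow(Pow(10, 3), -1)), Mul(575, Pow(B, -1)))), -1423) = Add(Add(Pow(1722, -1), Add(Mul(92, Pow(Pow(10, 3), -1)), Mul(575, Pow(-439, -1)))), -1423) = Add(Add(Rational(1, 1722), Add(Mul(92, Pow(1000, -1)), Mul(575, Rational(-1, 439)))), -1423) = Add(Add(Rational(1, 1722), Add(Mul(92, Rational(1, 1000)), Rational(-575, 439))), -1423) = Add(Add(Rational(1, 1722), Add(Rational(23, 250), Rational(-575, 439))), -1423) = Add(Add(Rational(1, 1722), Rational(-133653, 109750)), -1423) = Add(Rational(-57510179, 47247375), -1423) = Rational(-67290524804, 47247375)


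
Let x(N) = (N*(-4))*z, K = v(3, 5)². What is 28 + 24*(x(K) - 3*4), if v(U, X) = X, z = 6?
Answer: -14660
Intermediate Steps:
K = 25 (K = 5² = 25)
x(N) = -24*N (x(N) = (N*(-4))*6 = -4*N*6 = -24*N)
28 + 24*(x(K) - 3*4) = 28 + 24*(-24*25 - 3*4) = 28 + 24*(-600 - 12) = 28 + 24*(-612) = 28 - 14688 = -14660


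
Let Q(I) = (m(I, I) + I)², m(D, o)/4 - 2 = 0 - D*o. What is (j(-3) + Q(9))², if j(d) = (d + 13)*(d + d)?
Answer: 8871567721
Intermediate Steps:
m(D, o) = 8 - 4*D*o (m(D, o) = 8 + 4*(0 - D*o) = 8 + 4*(-D*o) = 8 - 4*D*o)
Q(I) = (8 + I - 4*I²)² (Q(I) = ((8 - 4*I*I) + I)² = ((8 - 4*I²) + I)² = (8 + I - 4*I²)²)
j(d) = 2*d*(13 + d) (j(d) = (13 + d)*(2*d) = 2*d*(13 + d))
(j(-3) + Q(9))² = (2*(-3)*(13 - 3) + (8 + 9 - 4*9²)²)² = (2*(-3)*10 + (8 + 9 - 4*81)²)² = (-60 + (8 + 9 - 324)²)² = (-60 + (-307)²)² = (-60 + 94249)² = 94189² = 8871567721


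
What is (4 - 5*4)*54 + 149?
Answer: -715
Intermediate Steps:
(4 - 5*4)*54 + 149 = (4 - 20)*54 + 149 = -16*54 + 149 = -864 + 149 = -715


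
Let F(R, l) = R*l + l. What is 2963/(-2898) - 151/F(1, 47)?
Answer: -179030/68103 ≈ -2.6288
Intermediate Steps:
F(R, l) = l + R*l
2963/(-2898) - 151/F(1, 47) = 2963/(-2898) - 151*1/(47*(1 + 1)) = 2963*(-1/2898) - 151/(47*2) = -2963/2898 - 151/94 = -179030/68103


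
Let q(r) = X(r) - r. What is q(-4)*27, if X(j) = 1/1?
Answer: 135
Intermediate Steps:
X(j) = 1
q(r) = 1 - r
q(-4)*27 = (1 - 1*(-4))*27 = (1 + 4)*27 = 5*27 = 135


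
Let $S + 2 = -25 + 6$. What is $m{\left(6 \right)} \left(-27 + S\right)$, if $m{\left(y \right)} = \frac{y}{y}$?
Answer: $-48$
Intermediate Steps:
$m{\left(y \right)} = 1$
$S = -21$ ($S = -2 + \left(-25 + 6\right) = -2 - 19 = -21$)
$m{\left(6 \right)} \left(-27 + S\right) = 1 \left(-27 - 21\right) = 1 \left(-48\right) = -48$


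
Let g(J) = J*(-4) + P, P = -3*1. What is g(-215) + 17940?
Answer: 18797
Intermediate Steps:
P = -3
g(J) = -3 - 4*J (g(J) = J*(-4) - 3 = -4*J - 3 = -3 - 4*J)
g(-215) + 17940 = (-3 - 4*(-215)) + 17940 = (-3 + 860) + 17940 = 857 + 17940 = 18797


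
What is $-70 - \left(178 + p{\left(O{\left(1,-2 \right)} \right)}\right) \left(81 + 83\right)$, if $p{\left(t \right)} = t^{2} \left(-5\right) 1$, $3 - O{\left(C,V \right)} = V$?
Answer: $-8762$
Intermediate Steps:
$O{\left(C,V \right)} = 3 - V$
$p{\left(t \right)} = - 5 t^{2}$ ($p{\left(t \right)} = - 5 t^{2} \cdot 1 = - 5 t^{2}$)
$-70 - \left(178 + p{\left(O{\left(1,-2 \right)} \right)}\right) \left(81 + 83\right) = -70 - \left(178 - 5 \left(3 - -2\right)^{2}\right) \left(81 + 83\right) = -70 - \left(178 - 5 \left(3 + 2\right)^{2}\right) 164 = -70 - \left(178 - 5 \cdot 5^{2}\right) 164 = -70 - \left(178 - 125\right) 164 = -70 - 53 \cdot 164 = -70 - 8692 = -8762$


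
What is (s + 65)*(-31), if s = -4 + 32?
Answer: -2883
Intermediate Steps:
s = 28
(s + 65)*(-31) = (28 + 65)*(-31) = 93*(-31) = -2883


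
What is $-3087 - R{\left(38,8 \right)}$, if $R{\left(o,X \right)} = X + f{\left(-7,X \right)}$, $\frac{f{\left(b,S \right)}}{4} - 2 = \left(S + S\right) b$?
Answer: $-2655$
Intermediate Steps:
$f{\left(b,S \right)} = 8 + 8 S b$ ($f{\left(b,S \right)} = 8 + 4 \left(S + S\right) b = 8 + 4 \cdot 2 S b = 8 + 8 S b$)
$R{\left(o,X \right)} = 8 - 55 X$ ($R{\left(o,X \right)} = X + \left(8 + 8 X \left(-7\right)\right) = X - \left(-8 + 56 X\right) = 8 - 55 X$)
$-3087 - R{\left(38,8 \right)} = -3087 - \left(8 - 440\right) = -3087 - -432 = -3087 + 432 = -2655$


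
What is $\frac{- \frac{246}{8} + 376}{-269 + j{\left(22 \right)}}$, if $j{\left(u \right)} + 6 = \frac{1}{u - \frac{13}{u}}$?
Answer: $- \frac{650451}{518012} \approx -1.2557$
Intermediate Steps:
$j{\left(u \right)} = -6 + \frac{1}{u - \frac{13}{u}}$
$\frac{- \frac{246}{8} + 376}{-269 + j{\left(22 \right)}} = \frac{- \frac{246}{8} + 376}{-269 + \frac{78 + 22 - 6 \cdot 22^{2}}{-13 + 22^{2}}} = \frac{\left(-246\right) \frac{1}{8} + 376}{-269 + \frac{78 + 22 - 2904}{-13 + 484}} = \frac{- \frac{123}{4} + 376}{-269 + \frac{78 + 22 - 2904}{471}} = \frac{1381}{4 \left(-269 + \frac{1}{471} \left(-2804\right)\right)} = \frac{1381}{4 \left(-269 - \frac{2804}{471}\right)} = \frac{1381}{4 \left(- \frac{129503}{471}\right)} = \frac{1381}{4} \left(- \frac{471}{129503}\right) = - \frac{650451}{518012}$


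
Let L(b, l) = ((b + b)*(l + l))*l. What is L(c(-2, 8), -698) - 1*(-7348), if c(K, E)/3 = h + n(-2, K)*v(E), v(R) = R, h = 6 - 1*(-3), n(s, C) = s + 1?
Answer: 5853796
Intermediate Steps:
n(s, C) = 1 + s
h = 9 (h = 6 + 3 = 9)
c(K, E) = 27 - 3*E (c(K, E) = 3*(9 + (1 - 2)*E) = 3*(9 - E) = 27 - 3*E)
L(b, l) = 4*b*l² (L(b, l) = ((2*b)*(2*l))*l = (4*b*l)*l = 4*b*l²)
L(c(-2, 8), -698) - 1*(-7348) = 4*(27 - 3*8)*(-698)² - 1*(-7348) = 4*(27 - 24)*487204 + 7348 = 4*3*487204 + 7348 = 5846448 + 7348 = 5853796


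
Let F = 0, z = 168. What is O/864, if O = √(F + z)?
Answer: √42/432 ≈ 0.015002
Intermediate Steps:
O = 2*√42 (O = √(0 + 168) = √168 = 2*√42 ≈ 12.961)
O/864 = (2*√42)/864 = (2*√42)*(1/864) = √42/432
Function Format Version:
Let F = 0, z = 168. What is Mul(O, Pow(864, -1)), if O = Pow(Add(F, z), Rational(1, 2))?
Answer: Mul(Rational(1, 432), Pow(42, Rational(1, 2))) ≈ 0.015002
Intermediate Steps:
O = Mul(2, Pow(42, Rational(1, 2))) (O = Pow(Add(0, 168), Rational(1, 2)) = Pow(168, Rational(1, 2)) = Mul(2, Pow(42, Rational(1, 2))) ≈ 12.961)
Mul(O, Pow(864, -1)) = Mul(Mul(2, Pow(42, Rational(1, 2))), Pow(864, -1)) = Mul(Mul(2, Pow(42, Rational(1, 2))), Rational(1, 864)) = Mul(Rational(1, 432), Pow(42, Rational(1, 2)))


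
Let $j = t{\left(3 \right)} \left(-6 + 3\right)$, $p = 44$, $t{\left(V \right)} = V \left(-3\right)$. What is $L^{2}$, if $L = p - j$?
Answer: $289$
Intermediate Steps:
$t{\left(V \right)} = - 3 V$
$j = 27$ ($j = \left(-3\right) 3 \left(-6 + 3\right) = \left(-9\right) \left(-3\right) = 27$)
$L = 17$ ($L = 44 - 27 = 17$)
$L^{2} = 17^{2} = 289$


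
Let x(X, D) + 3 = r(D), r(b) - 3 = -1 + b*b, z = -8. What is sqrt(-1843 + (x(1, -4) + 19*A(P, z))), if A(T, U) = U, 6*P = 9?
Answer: 6*I*sqrt(55) ≈ 44.497*I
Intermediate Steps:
P = 3/2 (P = (1/6)*9 = 3/2 ≈ 1.5000)
r(b) = 2 + b**2 (r(b) = 3 + (-1 + b*b) = 3 + (-1 + b**2) = 2 + b**2)
x(X, D) = -1 + D**2 (x(X, D) = -3 + (2 + D**2) = -1 + D**2)
sqrt(-1843 + (x(1, -4) + 19*A(P, z))) = sqrt(-1843 + ((-1 + (-4)**2) + 19*(-8))) = sqrt(-1843 + ((-1 + 16) - 152)) = sqrt(-1843 + (15 - 152)) = sqrt(-1843 - 137) = sqrt(-1980) = 6*I*sqrt(55)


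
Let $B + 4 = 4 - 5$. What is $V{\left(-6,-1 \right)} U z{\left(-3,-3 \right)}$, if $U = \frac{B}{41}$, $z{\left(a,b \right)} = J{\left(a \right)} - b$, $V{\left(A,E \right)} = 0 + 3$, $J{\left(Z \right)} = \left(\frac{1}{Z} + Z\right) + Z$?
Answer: $\frac{50}{41} \approx 1.2195$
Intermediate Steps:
$J{\left(Z \right)} = \frac{1}{Z} + 2 Z$ ($J{\left(Z \right)} = \left(Z + \frac{1}{Z}\right) + Z = \frac{1}{Z} + 2 Z$)
$B = -5$ ($B = -4 + \left(4 - 5\right) = -4 - 1 = -5$)
$V{\left(A,E \right)} = 3$
$z{\left(a,b \right)} = \frac{1}{a} - b + 2 a$ ($z{\left(a,b \right)} = \left(\frac{1}{a} + 2 a\right) - b = \frac{1}{a} - b + 2 a$)
$U = - \frac{5}{41} \approx -0.12195$
$V{\left(-6,-1 \right)} U z{\left(-3,-3 \right)} = 3 \left(- \frac{5}{41}\right) \left(\frac{1}{-3} - -3 + 2 \left(-3\right)\right) = - \frac{15 \left(- \frac{1}{3} + 3 - 6\right)}{41} = \left(- \frac{15}{41}\right) \left(- \frac{10}{3}\right) = \frac{50}{41}$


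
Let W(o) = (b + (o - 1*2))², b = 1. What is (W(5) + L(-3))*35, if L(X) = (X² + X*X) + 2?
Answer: 1260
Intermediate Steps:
W(o) = (-1 + o)² (W(o) = (1 + (o - 1*2))² = (1 + (o - 2))² = (1 + (-2 + o))² = (-1 + o)²)
L(X) = 2 + 2*X² (L(X) = (X² + X²) + 2 = 2*X² + 2 = 2 + 2*X²)
(W(5) + L(-3))*35 = ((-1 + 5)² + (2 + 2*(-3)²))*35 = (4² + (2 + 2*9))*35 = (16 + (2 + 18))*35 = (16 + 20)*35 = 36*35 = 1260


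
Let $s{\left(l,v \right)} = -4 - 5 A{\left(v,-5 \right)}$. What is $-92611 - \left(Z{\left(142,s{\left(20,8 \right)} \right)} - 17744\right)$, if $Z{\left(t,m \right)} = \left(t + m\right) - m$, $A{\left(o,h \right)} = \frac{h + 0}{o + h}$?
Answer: $-75009$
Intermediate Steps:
$A{\left(o,h \right)} = \frac{h}{h + o}$
$s{\left(l,v \right)} = -4 + \frac{25}{-5 + v}$ ($s{\left(l,v \right)} = -4 - 5 \left(- \frac{5}{-5 + v}\right) = -4 + \frac{25}{-5 + v}$)
$Z{\left(t,m \right)} = t$ ($Z{\left(t,m \right)} = \left(m + t\right) - m = t$)
$-92611 - \left(Z{\left(142,s{\left(20,8 \right)} \right)} - 17744\right) = -92611 - \left(142 - 17744\right) = -92611 - -17602 = -92611 + 17602 = -75009$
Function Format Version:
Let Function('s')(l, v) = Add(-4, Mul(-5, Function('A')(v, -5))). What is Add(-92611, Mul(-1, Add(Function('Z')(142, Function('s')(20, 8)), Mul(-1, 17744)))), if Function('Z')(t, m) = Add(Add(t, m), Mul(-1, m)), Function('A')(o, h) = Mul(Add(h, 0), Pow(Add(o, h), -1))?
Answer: -75009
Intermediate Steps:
Function('A')(o, h) = Mul(h, Pow(Add(h, o), -1))
Function('s')(l, v) = Add(-4, Mul(25, Pow(Add(-5, v), -1))) (Function('s')(l, v) = Add(-4, Mul(-5, Mul(-5, Pow(Add(-5, v), -1)))) = Add(-4, Mul(25, Pow(Add(-5, v), -1))))
Function('Z')(t, m) = t (Function('Z')(t, m) = Add(Add(m, t), Mul(-1, m)) = t)
Add(-92611, Mul(-1, Add(Function('Z')(142, Function('s')(20, 8)), Mul(-1, 17744)))) = Add(-92611, Mul(-1, Add(142, Mul(-1, 17744)))) = Add(-92611, Mul(-1, Add(142, -17744))) = Add(-92611, Mul(-1, -17602)) = Add(-92611, 17602) = -75009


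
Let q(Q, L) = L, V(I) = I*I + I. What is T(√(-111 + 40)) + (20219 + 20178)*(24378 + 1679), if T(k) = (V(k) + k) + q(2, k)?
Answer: 1052624558 + 3*I*√71 ≈ 1.0526e+9 + 25.278*I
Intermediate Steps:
V(I) = I + I² (V(I) = I² + I = I + I²)
T(k) = 2*k + k*(1 + k) (T(k) = (k*(1 + k) + k) + k = (k + k*(1 + k)) + k = 2*k + k*(1 + k))
T(√(-111 + 40)) + (20219 + 20178)*(24378 + 1679) = √(-111 + 40)*(3 + √(-111 + 40)) + (20219 + 20178)*(24378 + 1679) = √(-71)*(3 + √(-71)) + 40397*26057 = (I*√71)*(3 + I*√71) + 1052624629 = I*√71*(3 + I*√71) + 1052624629 = 1052624629 + I*√71*(3 + I*√71)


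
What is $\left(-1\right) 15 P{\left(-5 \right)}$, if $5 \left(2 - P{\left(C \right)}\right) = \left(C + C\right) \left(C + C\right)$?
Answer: $270$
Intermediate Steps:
$P{\left(C \right)} = 2 - \frac{4 C^{2}}{5}$ ($P{\left(C \right)} = 2 - \frac{\left(C + C\right) \left(C + C\right)}{5} = 2 - \frac{2 C 2 C}{5} = 2 - \frac{4 C^{2}}{5}$)
$\left(-1\right) 15 P{\left(-5 \right)} = \left(-1\right) 15 \left(2 - \frac{4 \left(-5\right)^{2}}{5}\right) = - 15 \left(2 - 20\right) = \left(-15\right) \left(-18\right) = 270$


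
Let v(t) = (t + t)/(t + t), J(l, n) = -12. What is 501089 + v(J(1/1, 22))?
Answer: 501090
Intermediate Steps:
v(t) = 1 (v(t) = (2*t)/((2*t)) = (2*t)*(1/(2*t)) = 1)
501089 + v(J(1/1, 22)) = 501089 + 1 = 501090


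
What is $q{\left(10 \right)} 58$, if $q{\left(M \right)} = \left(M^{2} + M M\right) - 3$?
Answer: $11426$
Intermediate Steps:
$q{\left(M \right)} = -3 + 2 M^{2}$ ($q{\left(M \right)} = \left(M^{2} + M^{2}\right) - 3 = 2 M^{2} - 3 = -3 + 2 M^{2}$)
$q{\left(10 \right)} 58 = \left(-3 + 2 \cdot 10^{2}\right) 58 = \left(-3 + 2 \cdot 100\right) 58 = \left(-3 + 200\right) 58 = 197 \cdot 58 = 11426$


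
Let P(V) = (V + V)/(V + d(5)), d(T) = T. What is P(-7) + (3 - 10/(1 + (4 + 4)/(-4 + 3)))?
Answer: 80/7 ≈ 11.429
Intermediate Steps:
P(V) = 2*V/(5 + V) (P(V) = (V + V)/(V + 5) = (2*V)/(5 + V) = 2*V/(5 + V))
P(-7) + (3 - 10/(1 + (4 + 4)/(-4 + 3))) = 2*(-7)/(5 - 7) + (3 - 10/(1 + (4 + 4)/(-4 + 3))) = 2*(-7)/(-2) + (3 - 10/(1 + 8/(-1))) = 2*(-7)*(-1/2) + (3 - 10/(1 + 8*(-1))) = 7 + (3 - 10/(1 - 8)) = 7 + (3 - 10/(-7)) = 7 + (3 - 10*(-1/7)) = 7 + (3 + 10/7) = 7 + 31/7 = 80/7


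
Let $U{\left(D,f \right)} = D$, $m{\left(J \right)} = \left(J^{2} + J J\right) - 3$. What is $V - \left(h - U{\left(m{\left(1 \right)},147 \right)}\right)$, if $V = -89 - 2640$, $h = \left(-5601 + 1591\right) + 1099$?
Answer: $181$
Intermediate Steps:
$m{\left(J \right)} = -3 + 2 J^{2}$ ($m{\left(J \right)} = \left(J^{2} + J^{2}\right) - 3 = 2 J^{2} - 3 = -3 + 2 J^{2}$)
$h = -2911$ ($h = -4010 + 1099 = -2911$)
$V = -2729$ ($V = -89 - 2640 = -2729$)
$V - \left(h - U{\left(m{\left(1 \right)},147 \right)}\right) = -2729 - \left(-2911 - \left(-3 + 2 \cdot 1^{2}\right)\right) = -2729 - \left(-2911 - \left(-3 + 2 \cdot 1\right)\right) = -2729 - \left(-2911 - \left(-3 + 2\right)\right) = -2729 - \left(-2911 - -1\right) = -2729 - \left(-2911 + 1\right) = -2729 - -2910 = -2729 + 2910 = 181$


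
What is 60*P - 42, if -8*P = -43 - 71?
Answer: 813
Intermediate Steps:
P = 57/4 (P = -(-43 - 71)/8 = -⅛*(-114) = 57/4 ≈ 14.250)
60*P - 42 = 60*(57/4) - 42 = 855 - 42 = 813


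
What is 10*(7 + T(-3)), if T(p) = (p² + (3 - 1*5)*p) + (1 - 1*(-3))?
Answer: 260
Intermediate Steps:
T(p) = 4 + p² - 2*p (T(p) = (p² + (3 - 5)*p) + (1 + 3) = (p² - 2*p) + 4 = 4 + p² - 2*p)
10*(7 + T(-3)) = 10*(7 + (4 + (-3)² - 2*(-3))) = 10*(7 + (4 + 9 + 6)) = 10*(7 + 19) = 10*26 = 260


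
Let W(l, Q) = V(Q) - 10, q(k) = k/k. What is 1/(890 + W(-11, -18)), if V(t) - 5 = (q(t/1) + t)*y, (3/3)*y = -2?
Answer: 1/919 ≈ 0.0010881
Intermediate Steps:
q(k) = 1
y = -2
V(t) = 3 - 2*t (V(t) = 5 + (1 + t)*(-2) = 5 + (-2 - 2*t) = 3 - 2*t)
W(l, Q) = -7 - 2*Q (W(l, Q) = (3 - 2*Q) - 10 = -7 - 2*Q)
1/(890 + W(-11, -18)) = 1/(890 + (-7 - 2*(-18))) = 1/(890 + (-7 + 36)) = 1/(890 + 29) = 1/919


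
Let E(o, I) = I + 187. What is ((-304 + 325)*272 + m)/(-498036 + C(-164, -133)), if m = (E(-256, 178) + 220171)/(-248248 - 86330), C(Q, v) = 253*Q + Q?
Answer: -79620375/7523711249 ≈ -0.010583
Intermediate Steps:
E(o, I) = 187 + I
C(Q, v) = 254*Q
m = -36756/55763 (m = ((187 + 178) + 220171)/(-248248 - 86330) = (365 + 220171)/(-334578) = 220536*(-1/334578) = -36756/55763 ≈ -0.65915)
((-304 + 325)*272 + m)/(-498036 + C(-164, -133)) = ((-304 + 325)*272 - 36756/55763)/(-498036 + 254*(-164)) = (21*272 - 36756/55763)/(-498036 - 41656) = (5712 - 36756/55763)/(-539692) = (318481500/55763)*(-1/539692) = -79620375/7523711249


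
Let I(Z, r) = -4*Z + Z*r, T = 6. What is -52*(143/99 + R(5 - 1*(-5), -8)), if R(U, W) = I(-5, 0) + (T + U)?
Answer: -17524/9 ≈ -1947.1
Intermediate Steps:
R(U, W) = 26 + U (R(U, W) = -5*(-4 + 0) + (6 + U) = -5*(-4) + (6 + U) = 20 + (6 + U) = 26 + U)
-52*(143/99 + R(5 - 1*(-5), -8)) = -52*(143/99 + (26 + (5 - 1*(-5)))) = -52*(143*(1/99) + (26 + (5 + 5))) = -52*(13/9 + (26 + 10)) = -52*(13/9 + 36) = -52*337/9 = -17524/9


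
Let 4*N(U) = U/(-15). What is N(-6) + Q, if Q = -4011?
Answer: -40109/10 ≈ -4010.9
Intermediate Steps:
N(U) = -U/60 (N(U) = (U/(-15))/4 = (U*(-1/15))/4 = (-U/15)/4 = -U/60)
N(-6) + Q = -1/60*(-6) - 4011 = 1/10 - 4011 = -40109/10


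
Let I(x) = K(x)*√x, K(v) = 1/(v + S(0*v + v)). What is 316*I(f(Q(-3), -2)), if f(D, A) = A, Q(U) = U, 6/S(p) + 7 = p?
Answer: -237*I*√2/2 ≈ -167.58*I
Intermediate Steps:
S(p) = 6/(-7 + p)
K(v) = 1/(v + 6/(-7 + v)) (K(v) = 1/(v + 6/(-7 + (0*v + v))) = 1/(v + 6/(-7 + (0 + v))) = 1/(v + 6/(-7 + v)))
I(x) = √x*(-7 + x)/(6 + x*(-7 + x)) (I(x) = ((-7 + x)/(6 + x*(-7 + x)))*√x = √x*(-7 + x)/(6 + x*(-7 + x)))
316*I(f(Q(-3), -2)) = 316*(√(-2)*(-7 - 2)/(6 - 2*(-7 - 2))) = 316*((I*√2)*(-9)/(6 - 2*(-9))) = 316*((I*√2)*(-9)/(6 + 18)) = 316*((I*√2)*(-9)/24) = 316*((I*√2)*(1/24)*(-9)) = 316*(-3*I*√2/8) = -237*I*√2/2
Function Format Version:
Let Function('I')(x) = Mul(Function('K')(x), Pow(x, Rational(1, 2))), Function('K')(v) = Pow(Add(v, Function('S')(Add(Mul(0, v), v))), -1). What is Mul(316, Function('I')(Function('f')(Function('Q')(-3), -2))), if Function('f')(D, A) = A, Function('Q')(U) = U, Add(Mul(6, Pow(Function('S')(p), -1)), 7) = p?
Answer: Mul(Rational(-237, 2), I, Pow(2, Rational(1, 2))) ≈ Mul(-167.58, I)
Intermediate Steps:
Function('S')(p) = Mul(6, Pow(Add(-7, p), -1))
Function('K')(v) = Pow(Add(v, Mul(6, Pow(Add(-7, v), -1))), -1) (Function('K')(v) = Pow(Add(v, Mul(6, Pow(Add(-7, Add(Mul(0, v), v)), -1))), -1) = Pow(Add(v, Mul(6, Pow(Add(-7, Add(0, v)), -1))), -1) = Pow(Add(v, Mul(6, Pow(Add(-7, v), -1))), -1))
Function('I')(x) = Mul(Pow(x, Rational(1, 2)), Pow(Add(6, Mul(x, Add(-7, x))), -1), Add(-7, x)) (Function('I')(x) = Mul(Mul(Pow(Add(6, Mul(x, Add(-7, x))), -1), Add(-7, x)), Pow(x, Rational(1, 2))) = Mul(Pow(x, Rational(1, 2)), Pow(Add(6, Mul(x, Add(-7, x))), -1), Add(-7, x)))
Mul(316, Function('I')(Function('f')(Function('Q')(-3), -2))) = Mul(316, Mul(Pow(-2, Rational(1, 2)), Pow(Add(6, Mul(-2, Add(-7, -2))), -1), Add(-7, -2))) = Mul(316, Mul(Mul(I, Pow(2, Rational(1, 2))), Pow(Add(6, Mul(-2, -9)), -1), -9)) = Mul(316, Mul(Mul(I, Pow(2, Rational(1, 2))), Pow(Add(6, 18), -1), -9)) = Mul(316, Mul(Mul(I, Pow(2, Rational(1, 2))), Pow(24, -1), -9)) = Mul(316, Mul(Mul(I, Pow(2, Rational(1, 2))), Rational(1, 24), -9)) = Mul(316, Mul(Rational(-3, 8), I, Pow(2, Rational(1, 2)))) = Mul(Rational(-237, 2), I, Pow(2, Rational(1, 2)))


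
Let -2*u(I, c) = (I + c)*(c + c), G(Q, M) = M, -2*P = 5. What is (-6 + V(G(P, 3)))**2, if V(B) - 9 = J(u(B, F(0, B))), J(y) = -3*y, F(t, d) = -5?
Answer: 1089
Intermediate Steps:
P = -5/2 (P = -1/2*5 = -5/2 ≈ -2.5000)
u(I, c) = -c*(I + c) (u(I, c) = -(I + c)*(c + c)/2 = -(I + c)*2*c/2 = -c*(I + c))
V(B) = 84 - 15*B (V(B) = 9 - (-3)*(-5)*(B - 5) = 9 - (-3)*(-5)*(-5 + B) = 9 - 3*(-25 + 5*B) = 9 + (75 - 15*B) = 84 - 15*B)
(-6 + V(G(P, 3)))**2 = (-6 + (84 - 15*3))**2 = (-6 + (84 - 45))**2 = (-6 + 39)**2 = 33**2 = 1089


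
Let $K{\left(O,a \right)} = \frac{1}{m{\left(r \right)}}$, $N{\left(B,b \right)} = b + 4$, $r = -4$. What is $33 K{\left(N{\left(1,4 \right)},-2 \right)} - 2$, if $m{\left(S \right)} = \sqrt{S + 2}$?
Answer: $-2 - \frac{33 i \sqrt{2}}{2} \approx -2.0 - 23.335 i$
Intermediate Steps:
$m{\left(S \right)} = \sqrt{2 + S}$
$N{\left(B,b \right)} = 4 + b$
$K{\left(O,a \right)} = - \frac{i \sqrt{2}}{2}$ ($K{\left(O,a \right)} = \frac{1}{\sqrt{2 - 4}} = \frac{1}{\sqrt{-2}} = \frac{1}{i \sqrt{2}} = - \frac{i \sqrt{2}}{2}$)
$33 K{\left(N{\left(1,4 \right)},-2 \right)} - 2 = 33 \left(- \frac{i \sqrt{2}}{2}\right) - 2 = - \frac{33 i \sqrt{2}}{2} - 2 = -2 - \frac{33 i \sqrt{2}}{2}$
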